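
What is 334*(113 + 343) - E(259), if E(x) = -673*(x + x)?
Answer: 500918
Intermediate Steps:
E(x) = -1346*x
334*(113 + 343) - E(259) = 334*(113 + 343) - (-1346)*259 = 334*456 - 1*(-348614) = 152304 + 348614 = 500918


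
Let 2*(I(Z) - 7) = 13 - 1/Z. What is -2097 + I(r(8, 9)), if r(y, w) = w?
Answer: -18752/9 ≈ -2083.6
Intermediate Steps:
I(Z) = 27/2 - 1/(2*Z) (I(Z) = 7 + (13 - 1/Z)/2 = 7 + (13/2 - 1/(2*Z)) = 27/2 - 1/(2*Z))
-2097 + I(r(8, 9)) = -2097 + (½)*(-1 + 27*9)/9 = -2097 + (½)*(⅑)*(-1 + 243) = -2097 + (½)*(⅑)*242 = -2097 + 121/9 = -18752/9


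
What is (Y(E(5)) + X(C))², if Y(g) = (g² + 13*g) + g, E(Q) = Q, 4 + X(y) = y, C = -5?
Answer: 7396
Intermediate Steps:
X(y) = -4 + y
Y(g) = g² + 14*g
(Y(E(5)) + X(C))² = (5*(14 + 5) + (-4 - 5))² = (5*19 - 9)² = (95 - 9)² = 86² = 7396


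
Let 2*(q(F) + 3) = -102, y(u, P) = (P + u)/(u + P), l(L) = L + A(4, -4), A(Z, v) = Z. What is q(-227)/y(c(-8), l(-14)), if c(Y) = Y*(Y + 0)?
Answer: -54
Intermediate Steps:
c(Y) = Y² (c(Y) = Y*Y = Y²)
l(L) = 4 + L (l(L) = L + 4 = 4 + L)
y(u, P) = 1 (y(u, P) = (P + u)/(P + u) = 1)
q(F) = -54 (q(F) = -3 + (½)*(-102) = -3 - 51 = -54)
q(-227)/y(c(-8), l(-14)) = -54/1 = -54*1 = -54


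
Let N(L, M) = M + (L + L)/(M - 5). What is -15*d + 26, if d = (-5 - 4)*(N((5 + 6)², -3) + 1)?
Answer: -17311/4 ≈ -4327.8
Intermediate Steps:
N(L, M) = M + 2*L/(-5 + M) (N(L, M) = M + (2*L)/(-5 + M) = M + 2*L/(-5 + M))
d = 1161/4 (d = (-5 - 4)*(((-3)² - 5*(-3) + 2*(5 + 6)²)/(-5 - 3) + 1) = -9*((9 + 15 + 2*11²)/(-8) + 1) = -9*(-(9 + 15 + 2*121)/8 + 1) = -9*(-(9 + 15 + 242)/8 + 1) = -9*(-⅛*266 + 1) = -9*(-133/4 + 1) = -9*(-129/4) = 1161/4 ≈ 290.25)
-15*d + 26 = -15*1161/4 + 26 = -17415/4 + 26 = -17311/4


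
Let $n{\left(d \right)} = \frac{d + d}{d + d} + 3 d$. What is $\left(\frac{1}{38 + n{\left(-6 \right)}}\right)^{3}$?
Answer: $\frac{1}{9261} \approx 0.00010798$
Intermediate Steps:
$n{\left(d \right)} = 1 + 3 d$ ($n{\left(d \right)} = \frac{2 d}{2 d} + 3 d = 2 d \frac{1}{2 d} + 3 d = 1 + 3 d$)
$\left(\frac{1}{38 + n{\left(-6 \right)}}\right)^{3} = \left(\frac{1}{38 + \left(1 + 3 \left(-6\right)\right)}\right)^{3} = \left(\frac{1}{38 + \left(1 - 18\right)}\right)^{3} = \left(\frac{1}{38 - 17}\right)^{3} = \left(\frac{1}{21}\right)^{3} = \frac{1}{9261}$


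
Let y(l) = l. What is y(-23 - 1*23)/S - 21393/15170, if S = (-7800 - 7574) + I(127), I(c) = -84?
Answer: -164997587/117248930 ≈ -1.4072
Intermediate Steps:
S = -15458 (S = (-7800 - 7574) - 84 = -15374 - 84 = -15458)
y(-23 - 1*23)/S - 21393/15170 = (-23 - 1*23)/(-15458) - 21393/15170 = (-23 - 23)*(-1/15458) - 21393*1/15170 = -46*(-1/15458) - 21393/15170 = 23/7729 - 21393/15170 = -164997587/117248930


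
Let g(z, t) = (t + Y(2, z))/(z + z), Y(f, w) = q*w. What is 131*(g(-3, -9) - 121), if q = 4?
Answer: -30785/2 ≈ -15393.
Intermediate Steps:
Y(f, w) = 4*w
g(z, t) = (t + 4*z)/(2*z) (g(z, t) = (t + 4*z)/(z + z) = (t + 4*z)/((2*z)) = (t + 4*z)*(1/(2*z)) = (t + 4*z)/(2*z))
131*(g(-3, -9) - 121) = 131*((2 + (½)*(-9)/(-3)) - 121) = 131*((2 + (½)*(-9)*(-⅓)) - 121) = 131*((2 + 3/2) - 121) = 131*(7/2 - 121) = 131*(-235/2) = -30785/2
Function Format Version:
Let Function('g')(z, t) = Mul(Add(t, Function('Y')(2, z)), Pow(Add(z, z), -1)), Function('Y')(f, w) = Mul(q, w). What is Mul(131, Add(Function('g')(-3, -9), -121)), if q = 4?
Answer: Rational(-30785, 2) ≈ -15393.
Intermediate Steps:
Function('Y')(f, w) = Mul(4, w)
Function('g')(z, t) = Mul(Rational(1, 2), Pow(z, -1), Add(t, Mul(4, z))) (Function('g')(z, t) = Mul(Add(t, Mul(4, z)), Pow(Add(z, z), -1)) = Mul(Add(t, Mul(4, z)), Pow(Mul(2, z), -1)) = Mul(Add(t, Mul(4, z)), Mul(Rational(1, 2), Pow(z, -1))) = Mul(Rational(1, 2), Pow(z, -1), Add(t, Mul(4, z))))
Mul(131, Add(Function('g')(-3, -9), -121)) = Mul(131, Add(Add(2, Mul(Rational(1, 2), -9, Pow(-3, -1))), -121)) = Mul(131, Add(Add(2, Mul(Rational(1, 2), -9, Rational(-1, 3))), -121)) = Mul(131, Add(Add(2, Rational(3, 2)), -121)) = Mul(131, Add(Rational(7, 2), -121)) = Mul(131, Rational(-235, 2)) = Rational(-30785, 2)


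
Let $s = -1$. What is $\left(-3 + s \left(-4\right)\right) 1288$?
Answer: $1288$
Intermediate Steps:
$\left(-3 + s \left(-4\right)\right) 1288 = \left(-3 - -4\right) 1288 = \left(-3 + 4\right) 1288 = 1 \cdot 1288 = 1288$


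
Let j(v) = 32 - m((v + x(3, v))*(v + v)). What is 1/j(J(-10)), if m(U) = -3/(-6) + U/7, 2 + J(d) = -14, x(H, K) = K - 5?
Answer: -14/1927 ≈ -0.0072652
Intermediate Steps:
x(H, K) = -5 + K
J(d) = -16 (J(d) = -2 - 14 = -16)
m(U) = 1/2 + U/7 (m(U) = -3*(-1/6) + U*(1/7) = 1/2 + U/7)
j(v) = 63/2 - 2*v*(-5 + 2*v)/7 (j(v) = 32 - (1/2 + ((v + (-5 + v))*(v + v))/7) = 32 - (1/2 + ((-5 + 2*v)*(2*v))/7) = 32 - (1/2 + (2*v*(-5 + 2*v))/7) = 32 - (1/2 + 2*v*(-5 + 2*v)/7) = 32 + (-1/2 - 2*v*(-5 + 2*v)/7) = 63/2 - 2*v*(-5 + 2*v)/7)
1/j(J(-10)) = 1/(63/2 - 2/7*(-16)*(-5 + 2*(-16))) = 1/(63/2 - 2/7*(-16)*(-5 - 32)) = 1/(63/2 - 2/7*(-16)*(-37)) = 1/(63/2 - 1184/7) = 1/(-1927/14) = -14/1927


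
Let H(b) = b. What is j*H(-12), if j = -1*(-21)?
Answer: -252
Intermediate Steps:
j = 21
j*H(-12) = 21*(-12) = -252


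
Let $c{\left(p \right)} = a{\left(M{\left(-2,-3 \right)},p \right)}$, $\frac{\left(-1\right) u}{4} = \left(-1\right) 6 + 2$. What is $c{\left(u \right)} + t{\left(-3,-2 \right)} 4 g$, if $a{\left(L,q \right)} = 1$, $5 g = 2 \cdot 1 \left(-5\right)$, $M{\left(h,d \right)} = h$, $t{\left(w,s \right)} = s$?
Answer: $17$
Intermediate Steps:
$g = -2$ ($g = \frac{2 \cdot 1 \left(-5\right)}{5} = \frac{2 \left(-5\right)}{5} = \frac{1}{5} \left(-10\right) = -2$)
$u = 16$ ($u = - 4 \left(\left(-1\right) 6 + 2\right) = - 4 \left(-6 + 2\right) = \left(-4\right) \left(-4\right) = 16$)
$c{\left(p \right)} = 1$
$c{\left(u \right)} + t{\left(-3,-2 \right)} 4 g = 1 + \left(-2\right) 4 \left(-2\right) = 1 - -16 = 1 + 16 = 17$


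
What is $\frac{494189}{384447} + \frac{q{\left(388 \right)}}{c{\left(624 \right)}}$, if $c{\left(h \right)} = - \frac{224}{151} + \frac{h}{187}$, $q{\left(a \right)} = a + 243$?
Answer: $\frac{6875766367013}{20120418192} \approx 341.73$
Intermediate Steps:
$q{\left(a \right)} = 243 + a$
$c{\left(h \right)} = - \frac{224}{151} + \frac{h}{187}$ ($c{\left(h \right)} = \left(-224\right) \frac{1}{151} + h \frac{1}{187} = - \frac{224}{151} + \frac{h}{187}$)
$\frac{494189}{384447} + \frac{q{\left(388 \right)}}{c{\left(624 \right)}} = \frac{494189}{384447} + \frac{243 + 388}{- \frac{224}{151} + \frac{1}{187} \cdot 624} = 494189 \cdot \frac{1}{384447} + \frac{631}{- \frac{224}{151} + \frac{624}{187}} = \frac{494189}{384447} + \frac{631}{\frac{52336}{28237}} = \frac{494189}{384447} + 631 \cdot \frac{28237}{52336} = \frac{494189}{384447} + \frac{17817547}{52336} = \frac{6875766367013}{20120418192}$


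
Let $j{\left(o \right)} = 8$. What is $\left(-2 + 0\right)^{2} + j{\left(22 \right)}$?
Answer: $12$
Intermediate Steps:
$\left(-2 + 0\right)^{2} + j{\left(22 \right)} = \left(-2 + 0\right)^{2} + 8 = \left(-2\right)^{2} + 8 = 4 + 8 = 12$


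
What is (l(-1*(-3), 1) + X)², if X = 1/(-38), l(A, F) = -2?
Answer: 5929/1444 ≈ 4.1060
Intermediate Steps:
X = -1/38 ≈ -0.026316
(l(-1*(-3), 1) + X)² = (-2 - 1/38)² = (-77/38)² = 5929/1444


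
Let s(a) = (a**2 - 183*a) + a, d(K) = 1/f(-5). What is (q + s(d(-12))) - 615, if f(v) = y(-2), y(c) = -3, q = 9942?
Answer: 84490/9 ≈ 9387.8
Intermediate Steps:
f(v) = -3
d(K) = -1/3 (d(K) = 1/(-3) = -1/3)
s(a) = a**2 - 182*a
(q + s(d(-12))) - 615 = (9942 - (-182 - 1/3)/3) - 615 = (9942 - 1/3*(-547/3)) - 615 = (9942 + 547/9) - 615 = 90025/9 - 615 = 84490/9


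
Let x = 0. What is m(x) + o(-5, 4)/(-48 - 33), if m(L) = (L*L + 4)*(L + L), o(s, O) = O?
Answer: -4/81 ≈ -0.049383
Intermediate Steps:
m(L) = 2*L*(4 + L²) (m(L) = (L² + 4)*(2*L) = (4 + L²)*(2*L) = 2*L*(4 + L²))
m(x) + o(-5, 4)/(-48 - 33) = 2*0*(4 + 0²) + 4/(-48 - 33) = 2*0*(4 + 0) + 4/(-81) = 2*0*4 + 4*(-1/81) = 0 - 4/81 = -4/81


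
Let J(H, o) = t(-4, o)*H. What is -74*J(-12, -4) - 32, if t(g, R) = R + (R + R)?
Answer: -10688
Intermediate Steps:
t(g, R) = 3*R (t(g, R) = R + 2*R = 3*R)
J(H, o) = 3*H*o (J(H, o) = (3*o)*H = 3*H*o)
-74*J(-12, -4) - 32 = -222*(-12)*(-4) - 32 = -74*144 - 32 = -10656 - 32 = -10688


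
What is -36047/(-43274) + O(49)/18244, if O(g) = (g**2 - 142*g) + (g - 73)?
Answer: 20881967/35885948 ≈ 0.58190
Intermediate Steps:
O(g) = -73 + g**2 - 141*g (O(g) = (g**2 - 142*g) + (-73 + g) = -73 + g**2 - 141*g)
-36047/(-43274) + O(49)/18244 = -36047/(-43274) + (-73 + 49**2 - 141*49)/18244 = -36047*(-1/43274) + (-73 + 2401 - 6909)*(1/18244) = 3277/3934 - 4581*1/18244 = 3277/3934 - 4581/18244 = 20881967/35885948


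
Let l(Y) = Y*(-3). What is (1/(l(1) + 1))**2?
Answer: 1/4 ≈ 0.25000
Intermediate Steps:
l(Y) = -3*Y
(1/(l(1) + 1))**2 = (1/(-3*1 + 1))**2 = (1/(-3 + 1))**2 = (1/(-2))**2 = (-1/2)**2 = 1/4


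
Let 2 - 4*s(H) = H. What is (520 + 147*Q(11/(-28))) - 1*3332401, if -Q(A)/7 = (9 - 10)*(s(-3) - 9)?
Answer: -13359423/4 ≈ -3.3399e+6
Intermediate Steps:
s(H) = ½ - H/4
Q(A) = -217/4 (Q(A) = -7*(9 - 10)*((½ - ¼*(-3)) - 9) = -(-7)*((½ + ¾) - 9) = -(-7)*(5/4 - 9) = -(-7)*(-31)/4 = -7*31/4 = -217/4)
(520 + 147*Q(11/(-28))) - 1*3332401 = (520 + 147*(-217/4)) - 1*3332401 = (520 - 31899/4) - 3332401 = -29819/4 - 3332401 = -13359423/4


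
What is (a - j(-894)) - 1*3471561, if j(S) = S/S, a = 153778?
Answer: -3317784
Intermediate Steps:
j(S) = 1
(a - j(-894)) - 1*3471561 = (153778 - 1*1) - 1*3471561 = (153778 - 1) - 3471561 = 153777 - 3471561 = -3317784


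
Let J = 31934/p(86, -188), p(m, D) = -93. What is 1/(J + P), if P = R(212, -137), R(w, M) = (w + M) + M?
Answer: -93/37700 ≈ -0.0024668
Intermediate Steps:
R(w, M) = w + 2*M (R(w, M) = (M + w) + M = w + 2*M)
J = -31934/93 (J = 31934/(-93) = 31934*(-1/93) = -31934/93 ≈ -343.38)
P = -62 (P = 212 + 2*(-137) = 212 - 274 = -62)
1/(J + P) = 1/(-31934/93 - 62) = 1/(-37700/93) = -93/37700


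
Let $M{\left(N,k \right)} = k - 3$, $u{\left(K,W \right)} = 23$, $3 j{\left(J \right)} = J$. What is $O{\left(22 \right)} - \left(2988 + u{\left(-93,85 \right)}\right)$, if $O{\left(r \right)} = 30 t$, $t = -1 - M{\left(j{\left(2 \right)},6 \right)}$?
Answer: $-3131$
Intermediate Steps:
$j{\left(J \right)} = \frac{J}{3}$
$M{\left(N,k \right)} = -3 + k$
$t = -4$ ($t = -1 - \left(-3 + 6\right) = -1 - 3 = -4$)
$O{\left(r \right)} = -120$ ($O{\left(r \right)} = 30 \left(-4\right) = -120$)
$O{\left(22 \right)} - \left(2988 + u{\left(-93,85 \right)}\right) = -120 - \left(2988 + 23\right) = -120 - 3011 = -3131$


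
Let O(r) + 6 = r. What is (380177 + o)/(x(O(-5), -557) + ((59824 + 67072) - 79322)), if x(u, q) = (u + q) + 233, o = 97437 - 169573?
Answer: 308041/47239 ≈ 6.5209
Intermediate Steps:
O(r) = -6 + r
o = -72136
x(u, q) = 233 + q + u (x(u, q) = (q + u) + 233 = 233 + q + u)
(380177 + o)/(x(O(-5), -557) + ((59824 + 67072) - 79322)) = (380177 - 72136)/((233 - 557 + (-6 - 5)) + ((59824 + 67072) - 79322)) = 308041/((233 - 557 - 11) + (126896 - 79322)) = 308041/(-335 + 47574) = 308041/47239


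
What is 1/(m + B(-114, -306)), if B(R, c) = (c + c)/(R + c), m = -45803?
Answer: -35/1603054 ≈ -2.1833e-5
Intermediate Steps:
B(R, c) = 2*c/(R + c) (B(R, c) = (2*c)/(R + c) = 2*c/(R + c))
1/(m + B(-114, -306)) = 1/(-45803 + 2*(-306)/(-114 - 306)) = 1/(-45803 + 2*(-306)/(-420)) = 1/(-45803 + 2*(-306)*(-1/420)) = 1/(-45803 + 51/35) = 1/(-1603054/35) = -35/1603054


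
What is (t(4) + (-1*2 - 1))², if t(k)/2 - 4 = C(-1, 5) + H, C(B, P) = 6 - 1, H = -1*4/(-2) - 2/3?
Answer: 2809/9 ≈ 312.11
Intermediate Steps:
H = 4/3 (H = -4*(-½) - 2*⅓ = 2 - ⅔ = 4/3 ≈ 1.3333)
C(B, P) = 5
t(k) = 62/3 (t(k) = 8 + 2*(5 + 4/3) = 8 + 2*(19/3) = 8 + 38/3 = 62/3)
(t(4) + (-1*2 - 1))² = (62/3 + (-1*2 - 1))² = (62/3 + (-2 - 1))² = (62/3 - 3)² = (53/3)² = 2809/9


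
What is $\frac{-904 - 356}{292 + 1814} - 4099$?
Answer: $- \frac{479653}{117} \approx -4099.6$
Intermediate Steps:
$\frac{-904 - 356}{292 + 1814} - 4099 = - \frac{1260}{2106} - 4099 = \left(-1260\right) \frac{1}{2106} - 4099 = - \frac{70}{117} - 4099 = - \frac{479653}{117}$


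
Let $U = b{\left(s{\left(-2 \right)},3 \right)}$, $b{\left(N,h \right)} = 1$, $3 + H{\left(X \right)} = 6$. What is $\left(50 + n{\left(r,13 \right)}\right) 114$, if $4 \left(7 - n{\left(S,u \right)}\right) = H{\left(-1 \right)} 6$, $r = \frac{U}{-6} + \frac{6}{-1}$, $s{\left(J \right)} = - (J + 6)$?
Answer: $5985$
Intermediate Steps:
$s{\left(J \right)} = -6 - J$ ($s{\left(J \right)} = - (6 + J) = -6 - J$)
$H{\left(X \right)} = 3$ ($H{\left(X \right)} = -3 + 6 = 3$)
$U = 1$
$r = - \frac{37}{6}$ ($r = 1 \frac{1}{-6} + \frac{6}{-1} = 1 \left(- \frac{1}{6}\right) + 6 \left(-1\right) = - \frac{1}{6} - 6 = - \frac{37}{6} \approx -6.1667$)
$n{\left(S,u \right)} = \frac{5}{2}$ ($n{\left(S,u \right)} = 7 - \frac{3 \cdot 6}{4} = 7 - \frac{9}{2} = \frac{5}{2}$)
$\left(50 + n{\left(r,13 \right)}\right) 114 = \left(50 + \frac{5}{2}\right) 114 = \frac{105}{2} \cdot 114 = 5985$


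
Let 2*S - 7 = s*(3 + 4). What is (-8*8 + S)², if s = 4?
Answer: 8649/4 ≈ 2162.3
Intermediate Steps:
S = 35/2 (S = 7/2 + (4*(3 + 4))/2 = 7/2 + (4*7)/2 = 7/2 + (½)*28 = 7/2 + 14 = 35/2 ≈ 17.500)
(-8*8 + S)² = (-8*8 + 35/2)² = (-64 + 35/2)² = (-93/2)² = 8649/4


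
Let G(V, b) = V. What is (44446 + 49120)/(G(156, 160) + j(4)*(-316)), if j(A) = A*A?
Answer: -46783/2450 ≈ -19.095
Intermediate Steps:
j(A) = A**2
(44446 + 49120)/(G(156, 160) + j(4)*(-316)) = (44446 + 49120)/(156 + 4**2*(-316)) = 93566/(156 + 16*(-316)) = 93566/(156 - 5056) = 93566/(-4900) = 93566*(-1/4900) = -46783/2450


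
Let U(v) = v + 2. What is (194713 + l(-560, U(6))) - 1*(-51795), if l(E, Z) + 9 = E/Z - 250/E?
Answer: 13800049/56 ≈ 2.4643e+5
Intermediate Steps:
U(v) = 2 + v
l(E, Z) = -9 - 250/E + E/Z (l(E, Z) = -9 + (E/Z - 250/E) = -9 + (-250/E + E/Z) = -9 - 250/E + E/Z)
(194713 + l(-560, U(6))) - 1*(-51795) = (194713 + (-9 - 250/(-560) - 560/(2 + 6))) - 1*(-51795) = (194713 + (-9 - 250*(-1/560) - 560/8)) + 51795 = (194713 + (-9 + 25/56 - 560*1/8)) + 51795 = (194713 + (-9 + 25/56 - 70)) + 51795 = (194713 - 4399/56) + 51795 = 10899529/56 + 51795 = 13800049/56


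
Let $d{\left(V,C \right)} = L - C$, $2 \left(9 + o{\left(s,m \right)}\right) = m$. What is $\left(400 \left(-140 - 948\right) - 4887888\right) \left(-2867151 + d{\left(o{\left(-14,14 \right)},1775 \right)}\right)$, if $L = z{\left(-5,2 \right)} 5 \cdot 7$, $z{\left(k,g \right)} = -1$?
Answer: $15271731871568$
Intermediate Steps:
$o{\left(s,m \right)} = -9 + \frac{m}{2}$
$L = -35$ ($L = \left(-1\right) 5 \cdot 7 = \left(-5\right) 7 = -35$)
$d{\left(V,C \right)} = -35 - C$
$\left(400 \left(-140 - 948\right) - 4887888\right) \left(-2867151 + d{\left(o{\left(-14,14 \right)},1775 \right)}\right) = \left(400 \left(-140 - 948\right) - 4887888\right) \left(-2867151 - 1810\right) = \left(400 \left(-1088\right) - 4887888\right) \left(-2867151 - 1810\right) = \left(-435200 - 4887888\right) \left(-2867151 - 1810\right) = \left(-5323088\right) \left(-2868961\right) = 15271731871568$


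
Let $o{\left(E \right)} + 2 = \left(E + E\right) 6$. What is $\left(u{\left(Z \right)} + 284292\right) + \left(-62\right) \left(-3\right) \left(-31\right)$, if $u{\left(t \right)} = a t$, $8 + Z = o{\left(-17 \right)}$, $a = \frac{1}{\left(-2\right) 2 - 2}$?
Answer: $\frac{835685}{3} \approx 2.7856 \cdot 10^{5}$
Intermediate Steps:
$o{\left(E \right)} = -2 + 12 E$ ($o{\left(E \right)} = -2 + \left(E + E\right) 6 = -2 + 2 E 6 = -2 + 12 E$)
$a = - \frac{1}{6}$ ($a = \frac{1}{-4 - 2} = \frac{1}{-6} = - \frac{1}{6} \approx -0.16667$)
$Z = -214$ ($Z = -8 + \left(-2 + 12 \left(-17\right)\right) = -8 - 206 = -214$)
$u{\left(t \right)} = - \frac{t}{6}$
$\left(u{\left(Z \right)} + 284292\right) + \left(-62\right) \left(-3\right) \left(-31\right) = \left(\left(- \frac{1}{6}\right) \left(-214\right) + 284292\right) + \left(-62\right) \left(-3\right) \left(-31\right) = \left(\frac{107}{3} + 284292\right) + 186 \left(-31\right) = \frac{852983}{3} - 5766 = \frac{835685}{3}$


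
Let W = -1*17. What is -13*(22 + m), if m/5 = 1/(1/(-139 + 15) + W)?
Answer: -595114/2109 ≈ -282.18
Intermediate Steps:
W = -17
m = -620/2109 (m = 5/(1/(-139 + 15) - 17) = 5/(1/(-124) - 17) = 5/(-1/124 - 17) = 5/(-2109/124) = 5*(-124/2109) = -620/2109 ≈ -0.29398)
-13*(22 + m) = -13*(22 - 620/2109) = -13*45778/2109 = -595114/2109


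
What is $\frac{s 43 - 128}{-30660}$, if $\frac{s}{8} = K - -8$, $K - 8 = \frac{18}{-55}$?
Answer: $- \frac{24124}{140525} \approx -0.17167$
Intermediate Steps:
$K = \frac{422}{55}$ ($K = 8 + \frac{18}{-55} = 8 + 18 \left(- \frac{1}{55}\right) = 8 - \frac{18}{55} = \frac{422}{55} \approx 7.6727$)
$s = \frac{6896}{55}$ ($s = 8 \left(\frac{422}{55} - -8\right) = 8 \left(\frac{422}{55} + 8\right) = 8 \cdot \frac{862}{55} = \frac{6896}{55} \approx 125.38$)
$\frac{s 43 - 128}{-30660} = \frac{\frac{6896}{55} \cdot 43 - 128}{-30660} = \left(\frac{296528}{55} - 128\right) \left(- \frac{1}{30660}\right) = \frac{289488}{55} \left(- \frac{1}{30660}\right) = - \frac{24124}{140525}$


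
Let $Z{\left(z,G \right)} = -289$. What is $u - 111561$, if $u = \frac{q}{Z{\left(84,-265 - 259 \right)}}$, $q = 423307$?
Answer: $- \frac{32664436}{289} \approx -1.1303 \cdot 10^{5}$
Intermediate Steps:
$u = - \frac{423307}{289}$ ($u = \frac{423307}{-289} = 423307 \left(- \frac{1}{289}\right) = - \frac{423307}{289} \approx -1464.7$)
$u - 111561 = - \frac{423307}{289} - 111561 = - \frac{32664436}{289}$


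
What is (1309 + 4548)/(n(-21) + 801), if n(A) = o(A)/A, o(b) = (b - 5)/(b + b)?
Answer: 2582937/353228 ≈ 7.3124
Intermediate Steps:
o(b) = (-5 + b)/(2*b) (o(b) = (-5 + b)/((2*b)) = (-5 + b)*(1/(2*b)) = (-5 + b)/(2*b))
n(A) = (-5 + A)/(2*A**2) (n(A) = ((-5 + A)/(2*A))/A = (-5 + A)/(2*A**2))
(1309 + 4548)/(n(-21) + 801) = (1309 + 4548)/((1/2)*(-5 - 21)/(-21)**2 + 801) = 5857/((1/2)*(1/441)*(-26) + 801) = 5857/(-13/441 + 801) = 5857/(353228/441) = 5857*(441/353228) = 2582937/353228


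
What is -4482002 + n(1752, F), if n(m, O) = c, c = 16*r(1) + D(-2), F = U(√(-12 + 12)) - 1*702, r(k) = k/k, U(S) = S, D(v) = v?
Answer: -4481988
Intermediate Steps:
r(k) = 1
F = -702 (F = √(-12 + 12) - 1*702 = √0 - 702 = 0 - 702 = -702)
c = 14 (c = 16*1 - 2 = 16 - 2 = 14)
n(m, O) = 14
-4482002 + n(1752, F) = -4482002 + 14 = -4481988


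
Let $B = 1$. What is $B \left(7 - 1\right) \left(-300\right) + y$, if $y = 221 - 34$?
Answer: $-1613$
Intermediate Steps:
$y = 187$ ($y = 221 - 34 = 187$)
$B \left(7 - 1\right) \left(-300\right) + y = 1 \left(7 - 1\right) \left(-300\right) + 187 = 1 \cdot 6 \left(-300\right) + 187 = 6 \left(-300\right) + 187 = -1800 + 187 = -1613$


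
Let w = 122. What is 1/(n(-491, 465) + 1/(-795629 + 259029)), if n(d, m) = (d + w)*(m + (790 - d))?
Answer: -536600/345717428401 ≈ -1.5521e-6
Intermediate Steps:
n(d, m) = (122 + d)*(790 + m - d) (n(d, m) = (d + 122)*(m + (790 - d)) = (122 + d)*(790 + m - d))
1/(n(-491, 465) + 1/(-795629 + 259029)) = 1/((96380 - 1*(-491)² + 122*465 + 668*(-491) - 491*465) + 1/(-795629 + 259029)) = 1/((96380 - 1*241081 + 56730 - 327988 - 228315) + 1/(-536600)) = 1/((96380 - 241081 + 56730 - 327988 - 228315) - 1/536600) = 1/(-644274 - 1/536600) = 1/(-345717428401/536600) = -536600/345717428401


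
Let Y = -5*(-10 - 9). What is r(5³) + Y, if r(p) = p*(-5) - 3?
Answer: -533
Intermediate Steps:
Y = 95 (Y = -5*(-19) = 95)
r(p) = -3 - 5*p (r(p) = -5*p - 3 = -3 - 5*p)
r(5³) + Y = (-3 - 5*5³) + 95 = (-3 - 5*125) + 95 = (-3 - 625) + 95 = -628 + 95 = -533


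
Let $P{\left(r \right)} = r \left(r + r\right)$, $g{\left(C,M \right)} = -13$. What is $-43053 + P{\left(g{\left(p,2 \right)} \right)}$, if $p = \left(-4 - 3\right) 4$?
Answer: $-42715$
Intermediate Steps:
$p = -28$ ($p = \left(-7\right) 4 = -28$)
$P{\left(r \right)} = 2 r^{2}$ ($P{\left(r \right)} = r 2 r = 2 r^{2}$)
$-43053 + P{\left(g{\left(p,2 \right)} \right)} = -43053 + 2 \left(-13\right)^{2} = -43053 + 2 \cdot 169 = -43053 + 338 = -42715$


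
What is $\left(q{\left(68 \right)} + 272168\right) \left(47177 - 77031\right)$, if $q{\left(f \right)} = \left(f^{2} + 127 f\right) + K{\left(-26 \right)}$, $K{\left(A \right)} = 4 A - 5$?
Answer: $-8517913426$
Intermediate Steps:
$K{\left(A \right)} = -5 + 4 A$
$q{\left(f \right)} = -109 + f^{2} + 127 f$ ($q{\left(f \right)} = \left(f^{2} + 127 f\right) + \left(-5 + 4 \left(-26\right)\right) = \left(f^{2} + 127 f\right) - 109 = -109 + f^{2} + 127 f$)
$\left(q{\left(68 \right)} + 272168\right) \left(47177 - 77031\right) = \left(\left(-109 + 68^{2} + 127 \cdot 68\right) + 272168\right) \left(47177 - 77031\right) = \left(\left(-109 + 4624 + 8636\right) + 272168\right) \left(-29854\right) = \left(13151 + 272168\right) \left(-29854\right) = 285319 \left(-29854\right) = -8517913426$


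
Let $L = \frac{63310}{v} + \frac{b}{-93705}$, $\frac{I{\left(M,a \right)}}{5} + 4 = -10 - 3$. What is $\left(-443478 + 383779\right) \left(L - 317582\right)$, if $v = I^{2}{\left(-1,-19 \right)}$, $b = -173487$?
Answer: $\frac{34227704156792413}{1805383} \approx 1.8959 \cdot 10^{10}$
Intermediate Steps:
$I{\left(M,a \right)} = -85$ ($I{\left(M,a \right)} = -20 + 5 \left(-10 - 3\right) = -20 + 5 \left(-13\right) = -20 - 65 = -85$)
$v = 7225$ ($v = \left(-85\right)^{2} = 7225$)
$L = \frac{19162419}{1805383}$ ($L = \frac{63310}{7225} - \frac{173487}{-93705} = 63310 \cdot \frac{1}{7225} - - \frac{57829}{31235} = \frac{12662}{1445} + \frac{57829}{31235} = \frac{19162419}{1805383} \approx 10.614$)
$\left(-443478 + 383779\right) \left(L - 317582\right) = \left(-443478 + 383779\right) \left(\frac{19162419}{1805383} - 317582\right) = \left(-59699\right) \left(- \frac{573337981487}{1805383}\right) = \frac{34227704156792413}{1805383}$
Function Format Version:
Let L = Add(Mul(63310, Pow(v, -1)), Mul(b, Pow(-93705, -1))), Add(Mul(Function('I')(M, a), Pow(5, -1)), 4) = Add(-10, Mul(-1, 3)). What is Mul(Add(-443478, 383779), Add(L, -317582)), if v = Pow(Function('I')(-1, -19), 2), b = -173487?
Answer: Rational(34227704156792413, 1805383) ≈ 1.8959e+10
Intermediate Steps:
Function('I')(M, a) = -85 (Function('I')(M, a) = Add(-20, Mul(5, Add(-10, Mul(-1, 3)))) = Add(-20, Mul(5, Add(-10, -3))) = Add(-20, Mul(5, -13)) = Add(-20, -65) = -85)
v = 7225 (v = Pow(-85, 2) = 7225)
L = Rational(19162419, 1805383) (L = Add(Mul(63310, Pow(7225, -1)), Mul(-173487, Pow(-93705, -1))) = Add(Mul(63310, Rational(1, 7225)), Mul(-173487, Rational(-1, 93705))) = Add(Rational(12662, 1445), Rational(57829, 31235)) = Rational(19162419, 1805383) ≈ 10.614)
Mul(Add(-443478, 383779), Add(L, -317582)) = Mul(Add(-443478, 383779), Add(Rational(19162419, 1805383), -317582)) = Mul(-59699, Rational(-573337981487, 1805383)) = Rational(34227704156792413, 1805383)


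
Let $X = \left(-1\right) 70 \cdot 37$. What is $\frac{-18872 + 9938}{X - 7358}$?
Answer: $\frac{1489}{1658} \approx 0.89807$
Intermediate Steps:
$X = -2590$ ($X = \left(-70\right) 37 = -2590$)
$\frac{-18872 + 9938}{X - 7358} = \frac{-18872 + 9938}{-2590 - 7358} = - \frac{8934}{-9948} = \left(-8934\right) \left(- \frac{1}{9948}\right) = \frac{1489}{1658}$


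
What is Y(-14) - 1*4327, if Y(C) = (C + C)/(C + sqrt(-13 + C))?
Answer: -964529/223 + 84*I*sqrt(3)/223 ≈ -4325.2 + 0.65243*I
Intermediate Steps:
Y(C) = 2*C/(C + sqrt(-13 + C)) (Y(C) = (2*C)/(C + sqrt(-13 + C)) = 2*C/(C + sqrt(-13 + C)))
Y(-14) - 1*4327 = 2*(-14)/(-14 + sqrt(-13 - 14)) - 1*4327 = 2*(-14)/(-14 + sqrt(-27)) - 4327 = 2*(-14)/(-14 + 3*I*sqrt(3)) - 4327 = -28/(-14 + 3*I*sqrt(3)) - 4327 = -4327 - 28/(-14 + 3*I*sqrt(3))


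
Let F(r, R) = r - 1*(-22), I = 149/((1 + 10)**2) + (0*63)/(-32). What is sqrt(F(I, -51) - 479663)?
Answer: 86*I*sqrt(7847)/11 ≈ 692.56*I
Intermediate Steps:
I = 149/121 (I = 149/(11**2) + 0*(-1/32) = 149/121 + 0 = 149/121 ≈ 1.2314)
F(r, R) = 22 + r (F(r, R) = r + 22 = 22 + r)
sqrt(F(I, -51) - 479663) = sqrt((22 + 149/121) - 479663) = sqrt(2811/121 - 479663) = sqrt(-58036412/121) = 86*I*sqrt(7847)/11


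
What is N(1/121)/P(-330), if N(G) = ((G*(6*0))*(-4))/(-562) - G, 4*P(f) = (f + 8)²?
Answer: -1/3136441 ≈ -3.1883e-7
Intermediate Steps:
P(f) = (8 + f)²/4 (P(f) = (f + 8)²/4 = (8 + f)²/4)
N(G) = -G (N(G) = ((G*0)*(-4))*(-1/562) - G = (0*(-4))*(-1/562) - G = 0*(-1/562) - G = 0 - G = -G)
N(1/121)/P(-330) = (-1/121)/(((8 - 330)²/4)) = (-1*1/121)/(((¼)*(-322)²)) = -1/(121*((¼)*103684)) = -1/121/25921 = -1/121*1/25921 = -1/3136441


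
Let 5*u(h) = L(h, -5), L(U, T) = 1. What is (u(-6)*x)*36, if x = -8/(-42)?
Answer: 48/35 ≈ 1.3714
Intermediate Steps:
x = 4/21 (x = -8*(-1/42) = 4/21 ≈ 0.19048)
u(h) = ⅕ (u(h) = (⅕)*1 = ⅕)
(u(-6)*x)*36 = ((⅕)*(4/21))*36 = (4/105)*36 = 48/35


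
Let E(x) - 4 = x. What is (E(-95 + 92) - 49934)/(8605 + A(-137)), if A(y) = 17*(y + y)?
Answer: -49933/3947 ≈ -12.651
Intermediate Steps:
E(x) = 4 + x
A(y) = 34*y (A(y) = 17*(2*y) = 34*y)
(E(-95 + 92) - 49934)/(8605 + A(-137)) = ((4 + (-95 + 92)) - 49934)/(8605 + 34*(-137)) = ((4 - 3) - 49934)/(8605 - 4658) = (1 - 49934)/3947 = -49933*1/3947 = -49933/3947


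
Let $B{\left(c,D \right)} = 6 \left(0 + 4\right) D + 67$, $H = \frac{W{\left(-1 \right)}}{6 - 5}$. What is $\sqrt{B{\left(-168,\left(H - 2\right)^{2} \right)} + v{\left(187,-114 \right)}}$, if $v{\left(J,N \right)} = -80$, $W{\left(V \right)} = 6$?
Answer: $\sqrt{371} \approx 19.261$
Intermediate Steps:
$H = 6$ ($H = \frac{6}{6 - 5} = \frac{6}{1} = 6 \cdot 1 = 6$)
$B{\left(c,D \right)} = 67 + 24 D$ ($B{\left(c,D \right)} = 6 \cdot 4 D + 67 = 24 D + 67 = 67 + 24 D$)
$\sqrt{B{\left(-168,\left(H - 2\right)^{2} \right)} + v{\left(187,-114 \right)}} = \sqrt{\left(67 + 24 \left(6 - 2\right)^{2}\right) - 80} = \sqrt{\left(67 + 24 \cdot 4^{2}\right) - 80} = \sqrt{\left(67 + 24 \cdot 16\right) - 80} = \sqrt{\left(67 + 384\right) - 80} = \sqrt{451 - 80} = \sqrt{371}$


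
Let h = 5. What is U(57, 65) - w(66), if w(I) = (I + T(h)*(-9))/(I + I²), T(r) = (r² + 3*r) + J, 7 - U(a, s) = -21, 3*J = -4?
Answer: 20683/737 ≈ 28.064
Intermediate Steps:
J = -4/3 (J = (⅓)*(-4) = -4/3 ≈ -1.3333)
U(a, s) = 28 (U(a, s) = 7 - 1*(-21) = 7 + 21 = 28)
T(r) = -4/3 + r² + 3*r (T(r) = (r² + 3*r) - 4/3 = -4/3 + r² + 3*r)
w(I) = (-348 + I)/(I + I²) (w(I) = (I + (-4/3 + 5² + 3*5)*(-9))/(I + I²) = (I + (-4/3 + 25 + 15)*(-9))/(I + I²) = (I + (116/3)*(-9))/(I + I²) = (I - 348)/(I + I²) = (-348 + I)/(I + I²))
U(57, 65) - w(66) = 28 - (-348 + 66)/(66*(1 + 66)) = 28 - (-282)/(66*67) = 28 - 1*(-47/737) = 28 + 47/737 = 20683/737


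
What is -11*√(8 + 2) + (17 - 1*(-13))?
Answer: 30 - 11*√10 ≈ -4.7851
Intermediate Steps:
-11*√(8 + 2) + (17 - 1*(-13)) = -11*√10 + (17 + 13) = -11*√10 + 30 = 30 - 11*√10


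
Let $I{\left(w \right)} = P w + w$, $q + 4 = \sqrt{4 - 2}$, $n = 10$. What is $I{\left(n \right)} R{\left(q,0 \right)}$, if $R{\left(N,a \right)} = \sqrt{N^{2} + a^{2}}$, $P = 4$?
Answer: $200 - 50 \sqrt{2} \approx 129.29$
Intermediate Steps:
$q = -4 + \sqrt{2}$ ($q = -4 + \sqrt{4 - 2} = -4 + \sqrt{2} \approx -2.5858$)
$I{\left(w \right)} = 5 w$ ($I{\left(w \right)} = 4 w + w = 5 w$)
$I{\left(n \right)} R{\left(q,0 \right)} = 5 \cdot 10 \sqrt{\left(-4 + \sqrt{2}\right)^{2} + 0^{2}} = 50 \sqrt{\left(-4 + \sqrt{2}\right)^{2} + 0} = 50 \sqrt{\left(-4 + \sqrt{2}\right)^{2}} = 50 \left(4 - \sqrt{2}\right) = 200 - 50 \sqrt{2}$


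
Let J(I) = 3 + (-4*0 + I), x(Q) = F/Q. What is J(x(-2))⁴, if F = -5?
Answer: 14641/16 ≈ 915.06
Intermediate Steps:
x(Q) = -5/Q
J(I) = 3 + I (J(I) = 3 + (0 + I) = 3 + I)
J(x(-2))⁴ = (3 - 5/(-2))⁴ = (3 - 5*(-½))⁴ = (3 + 5/2)⁴ = (11/2)⁴ = 14641/16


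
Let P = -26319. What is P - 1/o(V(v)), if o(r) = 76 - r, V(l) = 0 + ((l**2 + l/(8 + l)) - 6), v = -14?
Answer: -9185328/349 ≈ -26319.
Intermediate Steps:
V(l) = -6 + l**2 + l/(8 + l) (V(l) = 0 + ((l**2 + l/(8 + l)) - 6) = 0 + (-6 + l**2 + l/(8 + l)) = -6 + l**2 + l/(8 + l))
P - 1/o(V(v)) = -26319 - 1/(76 - (-48 + (-14)**3 - 5*(-14) + 8*(-14)**2)/(8 - 14)) = -26319 - 1/(76 - (-48 - 2744 + 70 + 8*196)/(-6)) = -26319 - 1/(76 - (-1)*(-48 - 2744 + 70 + 1568)/6) = -26319 - 1/(76 - (-1)*(-1154)/6) = -26319 - 1/(76 - 1*577/3) = -26319 - 1/(76 - 577/3) = -26319 - 1/(-349/3) = -26319 - 1*(-3/349) = -26319 + 3/349 = -9185328/349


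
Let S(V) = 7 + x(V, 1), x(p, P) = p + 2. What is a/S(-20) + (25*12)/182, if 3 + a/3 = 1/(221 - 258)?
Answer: 91626/37037 ≈ 2.4739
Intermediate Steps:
x(p, P) = 2 + p
S(V) = 9 + V (S(V) = 7 + (2 + V) = 9 + V)
a = -336/37 (a = -9 + 3/(221 - 258) = -9 + 3/(-37) = -9 + 3*(-1/37) = -9 - 3/37 = -336/37 ≈ -9.0811)
a/S(-20) + (25*12)/182 = -336/(37*(9 - 20)) + (25*12)/182 = -336/37/(-11) + 300*(1/182) = -336/37*(-1/11) + 150/91 = 336/407 + 150/91 = 91626/37037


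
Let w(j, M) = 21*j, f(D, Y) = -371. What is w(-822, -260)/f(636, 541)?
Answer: 2466/53 ≈ 46.528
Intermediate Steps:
w(-822, -260)/f(636, 541) = (21*(-822))/(-371) = -17262*(-1/371) = 2466/53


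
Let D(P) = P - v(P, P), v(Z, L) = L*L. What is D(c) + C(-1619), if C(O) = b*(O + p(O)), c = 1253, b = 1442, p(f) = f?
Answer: -6237952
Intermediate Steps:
v(Z, L) = L²
D(P) = P - P²
C(O) = 2884*O (C(O) = 1442*(O + O) = 1442*(2*O) = 2884*O)
D(c) + C(-1619) = 1253*(1 - 1*1253) + 2884*(-1619) = 1253*(1 - 1253) - 4669196 = 1253*(-1252) - 4669196 = -1568756 - 4669196 = -6237952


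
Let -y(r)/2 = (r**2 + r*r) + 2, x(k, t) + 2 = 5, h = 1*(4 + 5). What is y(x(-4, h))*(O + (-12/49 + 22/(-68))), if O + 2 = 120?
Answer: -3912820/833 ≈ -4697.3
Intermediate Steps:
O = 118 (O = -2 + 120 = 118)
h = 9 (h = 1*9 = 9)
x(k, t) = 3 (x(k, t) = -2 + 5 = 3)
y(r) = -4 - 4*r**2 (y(r) = -2*((r**2 + r*r) + 2) = -2*((r**2 + r**2) + 2) = -2*(2*r**2 + 2) = -2*(2 + 2*r**2) = -4 - 4*r**2)
y(x(-4, h))*(O + (-12/49 + 22/(-68))) = (-4 - 4*3**2)*(118 + (-12/49 + 22/(-68))) = (-4 - 4*9)*(118 + (-12*1/49 + 22*(-1/68))) = (-4 - 36)*(118 + (-12/49 - 11/34)) = -40*(118 - 947/1666) = -40*195641/1666 = -3912820/833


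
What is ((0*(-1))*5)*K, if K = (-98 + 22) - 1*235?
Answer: 0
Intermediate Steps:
K = -311 (K = -76 - 235 = -311)
((0*(-1))*5)*K = ((0*(-1))*5)*(-311) = (0*5)*(-311) = 0*(-311) = 0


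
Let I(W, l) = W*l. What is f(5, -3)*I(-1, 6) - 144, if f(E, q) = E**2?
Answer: -294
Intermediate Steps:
f(5, -3)*I(-1, 6) - 144 = 5**2*(-1*6) - 144 = 25*(-6) - 144 = -150 - 144 = -294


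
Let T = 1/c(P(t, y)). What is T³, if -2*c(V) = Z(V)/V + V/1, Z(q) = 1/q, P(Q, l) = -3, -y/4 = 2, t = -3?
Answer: 729/2197 ≈ 0.33182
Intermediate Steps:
y = -8 (y = -4*2 = -8)
Z(q) = 1/q
c(V) = -V/2 - 1/(2*V²) (c(V) = -(1/(V*V) + V/1)/2 = -(V⁻² + V*1)/2 = -(V⁻² + V)/2 = -(V + V⁻²)/2 = -V/2 - 1/(2*V²))
T = 9/13 (T = 1/((½)*(-1 - 1*(-3)³)/(-3)²) = 1/((½)*(⅑)*(-1 - 1*(-27))) = 1/((½)*(⅑)*(-1 + 27)) = 1/((½)*(⅑)*26) = 1/(13/9) = 9/13 ≈ 0.69231)
T³ = (9/13)³ = 729/2197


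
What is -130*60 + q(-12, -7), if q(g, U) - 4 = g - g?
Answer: -7796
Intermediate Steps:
q(g, U) = 4 (q(g, U) = 4 + (g - g) = 4 + 0 = 4)
-130*60 + q(-12, -7) = -130*60 + 4 = -7800 + 4 = -7796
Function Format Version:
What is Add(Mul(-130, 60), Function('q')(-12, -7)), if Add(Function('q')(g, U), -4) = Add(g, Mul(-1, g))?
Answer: -7796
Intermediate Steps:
Function('q')(g, U) = 4 (Function('q')(g, U) = Add(4, Add(g, Mul(-1, g))) = Add(4, 0) = 4)
Add(Mul(-130, 60), Function('q')(-12, -7)) = Add(Mul(-130, 60), 4) = Add(-7800, 4) = -7796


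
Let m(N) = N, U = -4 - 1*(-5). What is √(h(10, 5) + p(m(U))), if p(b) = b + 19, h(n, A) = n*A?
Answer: √70 ≈ 8.3666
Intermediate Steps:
h(n, A) = A*n
U = 1 (U = -4 + 5 = 1)
p(b) = 19 + b
√(h(10, 5) + p(m(U))) = √(5*10 + (19 + 1)) = √(50 + 20) = √70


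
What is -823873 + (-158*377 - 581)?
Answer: -884020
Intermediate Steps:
-823873 + (-158*377 - 581) = -823873 + (-59566 - 581) = -823873 - 60147 = -884020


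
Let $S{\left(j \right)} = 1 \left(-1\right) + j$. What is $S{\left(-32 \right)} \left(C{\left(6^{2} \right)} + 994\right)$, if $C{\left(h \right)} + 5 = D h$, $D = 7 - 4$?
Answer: $-36201$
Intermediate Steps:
$D = 3$ ($D = 7 - 4 = 3$)
$C{\left(h \right)} = -5 + 3 h$
$S{\left(j \right)} = -1 + j$
$S{\left(-32 \right)} \left(C{\left(6^{2} \right)} + 994\right) = \left(-1 - 32\right) \left(\left(-5 + 3 \cdot 6^{2}\right) + 994\right) = - 33 \left(\left(-5 + 3 \cdot 36\right) + 994\right) = - 33 \left(\left(-5 + 108\right) + 994\right) = - 33 \left(103 + 994\right) = \left(-33\right) 1097 = -36201$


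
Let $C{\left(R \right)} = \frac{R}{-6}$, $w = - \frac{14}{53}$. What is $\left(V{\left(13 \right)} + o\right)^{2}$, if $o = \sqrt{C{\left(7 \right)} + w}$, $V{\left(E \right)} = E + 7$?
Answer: $\frac{\left(6360 + i \sqrt{144690}\right)^{2}}{101124} \approx 398.57 + 47.847 i$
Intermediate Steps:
$w = - \frac{14}{53}$ ($w = \left(-14\right) \frac{1}{53} = - \frac{14}{53} \approx -0.26415$)
$V{\left(E \right)} = 7 + E$
$C{\left(R \right)} = - \frac{R}{6}$ ($C{\left(R \right)} = R \left(- \frac{1}{6}\right) = - \frac{R}{6}$)
$o = \frac{i \sqrt{144690}}{318}$ ($o = \sqrt{\left(- \frac{1}{6}\right) 7 - \frac{14}{53}} = \sqrt{- \frac{7}{6} - \frac{14}{53}} = \sqrt{- \frac{455}{318}} = \frac{i \sqrt{144690}}{318} \approx 1.1962 i$)
$\left(V{\left(13 \right)} + o\right)^{2} = \left(\left(7 + 13\right) + \frac{i \sqrt{144690}}{318}\right)^{2} = \left(20 + \frac{i \sqrt{144690}}{318}\right)^{2}$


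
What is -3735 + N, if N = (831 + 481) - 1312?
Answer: -3735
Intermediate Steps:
N = 0 (N = 1312 - 1312 = 0)
-3735 + N = -3735 + 0 = -3735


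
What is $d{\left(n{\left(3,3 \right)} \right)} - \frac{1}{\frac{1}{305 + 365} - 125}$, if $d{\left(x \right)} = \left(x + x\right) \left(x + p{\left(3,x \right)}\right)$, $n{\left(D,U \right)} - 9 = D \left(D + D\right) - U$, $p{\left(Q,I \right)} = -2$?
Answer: $\frac{88439614}{83749} \approx 1056.0$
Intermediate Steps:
$n{\left(D,U \right)} = 9 - U + 2 D^{2}$ ($n{\left(D,U \right)} = 9 + \left(D \left(D + D\right) - U\right) = 9 + \left(D 2 D - U\right) = 9 + \left(2 D^{2} - U\right) = 9 + \left(- U + 2 D^{2}\right) = 9 - U + 2 D^{2}$)
$d{\left(x \right)} = 2 x \left(-2 + x\right)$ ($d{\left(x \right)} = \left(x + x\right) \left(x - 2\right) = 2 x \left(-2 + x\right)$)
$d{\left(n{\left(3,3 \right)} \right)} - \frac{1}{\frac{1}{305 + 365} - 125} = 2 \left(9 - 3 + 2 \cdot 3^{2}\right) \left(-2 + \left(9 - 3 + 2 \cdot 3^{2}\right)\right) - \frac{1}{\frac{1}{305 + 365} - 125} = 2 \left(9 - 3 + 2 \cdot 9\right) \left(-2 + \left(9 - 3 + 2 \cdot 9\right)\right) - \frac{1}{\frac{1}{670} - 125} = 2 \left(9 - 3 + 18\right) \left(-2 + \left(9 - 3 + 18\right)\right) - \frac{1}{\frac{1}{670} - 125} = 2 \cdot 24 \left(-2 + 24\right) - \frac{1}{- \frac{83749}{670}} = 2 \cdot 24 \cdot 22 - - \frac{670}{83749} = 1056 + \frac{670}{83749} = \frac{88439614}{83749}$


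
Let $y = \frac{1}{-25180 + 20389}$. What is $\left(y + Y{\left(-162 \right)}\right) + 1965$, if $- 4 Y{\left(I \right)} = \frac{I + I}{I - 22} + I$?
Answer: $\frac{1767548237}{881544} \approx 2005.1$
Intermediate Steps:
$y = - \frac{1}{4791}$ ($y = \frac{1}{-4791} = - \frac{1}{4791} \approx -0.00020872$)
$Y{\left(I \right)} = - \frac{I}{4} - \frac{I}{2 \left(-22 + I\right)}$ ($Y{\left(I \right)} = - \frac{\frac{I + I}{I - 22} + I}{4} = - \frac{\frac{2 I}{-22 + I} + I}{4} = - \frac{I + \frac{2 I}{-22 + I}}{4} = - \frac{I}{4} - \frac{I}{2 \left(-22 + I\right)}$)
$\left(y + Y{\left(-162 \right)}\right) + 1965 = \left(- \frac{1}{4791} + \frac{1}{4} \left(-162\right) \frac{1}{-22 - 162} \left(20 - -162\right)\right) + 1965 = \left(- \frac{1}{4791} + \frac{1}{4} \left(-162\right) \frac{1}{-184} \left(20 + 162\right)\right) + 1965 = \left(- \frac{1}{4791} + \frac{1}{4} \left(-162\right) \left(- \frac{1}{184}\right) 182\right) + 1965 = \left(- \frac{1}{4791} + \frac{7371}{184}\right) + 1965 = \frac{35314277}{881544} + 1965 = \frac{1767548237}{881544}$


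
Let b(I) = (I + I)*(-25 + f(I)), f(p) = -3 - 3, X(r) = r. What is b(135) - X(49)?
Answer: -8419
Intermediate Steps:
f(p) = -6
b(I) = -62*I (b(I) = (I + I)*(-25 - 6) = (2*I)*(-31) = -62*I)
b(135) - X(49) = -62*135 - 1*49 = -8370 - 49 = -8419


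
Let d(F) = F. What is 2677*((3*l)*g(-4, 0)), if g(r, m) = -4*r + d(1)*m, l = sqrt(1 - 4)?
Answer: 128496*I*sqrt(3) ≈ 2.2256e+5*I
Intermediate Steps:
l = I*sqrt(3) (l = sqrt(-3) = I*sqrt(3) ≈ 1.732*I)
g(r, m) = m - 4*r (g(r, m) = -4*r + 1*m = -4*r + m = m - 4*r)
2677*((3*l)*g(-4, 0)) = 2677*((3*(I*sqrt(3)))*(0 - 4*(-4))) = 2677*((3*I*sqrt(3))*(0 + 16)) = 2677*((3*I*sqrt(3))*16) = 2677*(48*I*sqrt(3)) = 128496*I*sqrt(3)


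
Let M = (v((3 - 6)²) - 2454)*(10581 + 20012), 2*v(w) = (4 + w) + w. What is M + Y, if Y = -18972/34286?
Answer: -41330500853/553 ≈ -7.4739e+7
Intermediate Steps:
Y = -306/553 (Y = -18972*1/34286 = -306/553 ≈ -0.55335)
v(w) = 2 + w (v(w) = ((4 + w) + w)/2 = (4 + 2*w)/2 = 2 + w)
M = -74738699 (M = ((2 + (3 - 6)²) - 2454)*(10581 + 20012) = ((2 + (-3)²) - 2454)*30593 = ((2 + 9) - 2454)*30593 = (11 - 2454)*30593 = -2443*30593 = -74738699)
M + Y = -74738699 - 306/553 = -41330500853/553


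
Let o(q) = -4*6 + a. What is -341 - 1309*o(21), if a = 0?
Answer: 31075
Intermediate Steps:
o(q) = -24 (o(q) = -4*6 + 0 = -24 + 0 = -24)
-341 - 1309*o(21) = -341 - 1309*(-24) = -341 + 31416 = 31075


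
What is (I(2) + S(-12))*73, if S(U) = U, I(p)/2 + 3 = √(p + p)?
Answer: -1022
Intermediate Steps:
I(p) = -6 + 2*√2*√p (I(p) = -6 + 2*√(p + p) = -6 + 2*√(2*p) = -6 + 2*(√2*√p) = -6 + 2*√2*√p)
(I(2) + S(-12))*73 = ((-6 + 2*√2*√2) - 12)*73 = ((-6 + 4) - 12)*73 = (-2 - 12)*73 = -14*73 = -1022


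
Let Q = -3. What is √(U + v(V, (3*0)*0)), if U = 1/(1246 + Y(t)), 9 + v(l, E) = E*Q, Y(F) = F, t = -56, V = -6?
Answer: I*√12743710/1190 ≈ 2.9999*I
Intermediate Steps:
v(l, E) = -9 - 3*E (v(l, E) = -9 + E*(-3) = -9 - 3*E)
U = 1/1190 (U = 1/(1246 - 56) = 1/1190 ≈ 0.00084034)
√(U + v(V, (3*0)*0)) = √(1/1190 + (-9 - 3*3*0*0)) = √(1/1190 + (-9 - 0*0)) = √(1/1190 + (-9 - 3*0)) = √(1/1190 + (-9 + 0)) = √(1/1190 - 9) = √(-10709/1190) = I*√12743710/1190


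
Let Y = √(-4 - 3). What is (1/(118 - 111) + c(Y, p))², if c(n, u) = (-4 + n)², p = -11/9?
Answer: -17856/49 - 1024*I*√7/7 ≈ -364.41 - 387.04*I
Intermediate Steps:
p = -11/9 (p = -11*⅑ = -11/9 ≈ -1.2222)
Y = I*√7 (Y = √(-7) = I*√7 ≈ 2.6458*I)
(1/(118 - 111) + c(Y, p))² = (1/(118 - 111) + (-4 + I*√7)²)² = (1/7 + (-4 + I*√7)²)² = (⅐ + (-4 + I*√7)²)²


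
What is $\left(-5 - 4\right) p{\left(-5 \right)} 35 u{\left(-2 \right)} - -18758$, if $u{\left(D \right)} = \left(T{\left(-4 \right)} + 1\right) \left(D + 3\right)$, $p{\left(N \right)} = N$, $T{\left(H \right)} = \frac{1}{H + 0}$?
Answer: $\frac{79757}{4} \approx 19939.0$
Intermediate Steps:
$T{\left(H \right)} = \frac{1}{H}$
$u{\left(D \right)} = \frac{9}{4} + \frac{3 D}{4}$ ($u{\left(D \right)} = \left(\frac{1}{-4} + 1\right) \left(D + 3\right) = \left(- \frac{1}{4} + 1\right) \left(3 + D\right) = \frac{3 \left(3 + D\right)}{4} = \frac{9}{4} + \frac{3 D}{4}$)
$\left(-5 - 4\right) p{\left(-5 \right)} 35 u{\left(-2 \right)} - -18758 = \left(-5 - 4\right) \left(-5\right) 35 \left(\frac{9}{4} + \frac{3}{4} \left(-2\right)\right) - -18758 = \left(-9\right) \left(-5\right) 35 \left(\frac{9}{4} - \frac{3}{2}\right) + 18758 = 45 \cdot 35 \cdot \frac{3}{4} + 18758 = 1575 \cdot \frac{3}{4} + 18758 = \frac{4725}{4} + 18758 = \frac{79757}{4}$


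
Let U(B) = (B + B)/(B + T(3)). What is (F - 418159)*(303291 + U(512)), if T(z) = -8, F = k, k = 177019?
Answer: -1535857715180/21 ≈ -7.3136e+10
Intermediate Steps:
F = 177019
U(B) = 2*B/(-8 + B) (U(B) = (B + B)/(B - 8) = (2*B)/(-8 + B) = 2*B/(-8 + B))
(F - 418159)*(303291 + U(512)) = (177019 - 418159)*(303291 + 2*512/(-8 + 512)) = -241140*(303291 + 2*512/504) = -241140*(303291 + 2*512*(1/504)) = -241140*(303291 + 128/63) = -241140*19107461/63 = -1535857715180/21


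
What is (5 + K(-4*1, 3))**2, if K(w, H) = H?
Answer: 64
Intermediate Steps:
(5 + K(-4*1, 3))**2 = (5 + 3)**2 = 8**2 = 64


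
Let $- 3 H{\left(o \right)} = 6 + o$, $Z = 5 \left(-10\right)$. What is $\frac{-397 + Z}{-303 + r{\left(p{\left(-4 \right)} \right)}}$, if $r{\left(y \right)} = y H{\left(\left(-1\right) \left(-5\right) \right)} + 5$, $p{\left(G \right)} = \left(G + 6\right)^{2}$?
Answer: $\frac{1341}{938} \approx 1.4296$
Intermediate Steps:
$Z = -50$
$p{\left(G \right)} = \left(6 + G\right)^{2}$
$H{\left(o \right)} = -2 - \frac{o}{3}$ ($H{\left(o \right)} = - \frac{6 + o}{3} = -2 - \frac{o}{3}$)
$r{\left(y \right)} = 5 - \frac{11 y}{3}$ ($r{\left(y \right)} = y \left(-2 - \frac{\left(-1\right) \left(-5\right)}{3}\right) + 5 = y \left(-2 - \frac{5}{3}\right) + 5 = y \left(- \frac{11}{3}\right) + 5 = - \frac{11 y}{3} + 5 = 5 - \frac{11 y}{3}$)
$\frac{-397 + Z}{-303 + r{\left(p{\left(-4 \right)} \right)}} = \frac{-397 - 50}{-303 + \left(5 - \frac{11 \left(6 - 4\right)^{2}}{3}\right)} = - \frac{447}{-303 + \left(5 - \frac{11 \cdot 2^{2}}{3}\right)} = - \frac{447}{-303 + \left(5 - \frac{44}{3}\right)} = - \frac{447}{-303 - \frac{29}{3}} = - \frac{447}{- \frac{938}{3}} = \left(-447\right) \left(- \frac{3}{938}\right) = \frac{1341}{938}$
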